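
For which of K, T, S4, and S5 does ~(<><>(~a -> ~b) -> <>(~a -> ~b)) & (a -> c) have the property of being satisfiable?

S4-tableau for the formula:
1. ~(<><>(~a -> ~b) -> <>(~a -> ~b)) & (a -> c), u
2. ~(<><>(~a -> ~b) -> <>(~a -> ~b)), u
3. a -> c, u
4. <><>(~a -> ~b), u
5. ~<>(~a -> ~b), u
6. ~(~a -> ~b), u
7. ~a, u
8. b, u
9. c, u
10. <>(~a -> ~b), v
11. ~(~a -> ~b), v
12. ~a, v
13. b, v
14. ~a -> ~b, w
15. ~(~a -> ~b), w
16. ~a, w
17. b, w
18. ~b, w
Accessibility: uRu, uRv, uRw, vRv, vRw, wRw
Branch closes: b and ~b both at w.
Every branch closes (one shown): unsatisfiable in S4, hence also in S5 (every S5-frame is an S4-frame).
T-tableau for the formula:
1. ~(<><>(~a -> ~b) -> <>(~a -> ~b)) & (a -> c), u
2. ~(<><>(~a -> ~b) -> <>(~a -> ~b)), u
3. a -> c, u
4. <><>(~a -> ~b), u
5. ~<>(~a -> ~b), u
6. ~(~a -> ~b), u
7. ~a, u
8. b, u
9. c, u
10. <>(~a -> ~b), v
11. ~(~a -> ~b), v
12. ~a, v
13. b, v
14. ~a -> ~b, w
15. ~b, w
Accessibility: uRu, uRv, vRv, vRw, wRw
Complete open branch: satisfiable in T, hence also in K (this T-model is also a K-model).

K, T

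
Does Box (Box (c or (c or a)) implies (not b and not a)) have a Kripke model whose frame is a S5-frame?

1. Box (Box (c or (c or a)) implies (not b and not a)), 0
2. Box (c or (c or a)) implies (not b and not a), 0
3. not b and not a, 0
4. not b, 0
5. not a, 0
Accessibility: 0R0

Satisfiable (open branch found)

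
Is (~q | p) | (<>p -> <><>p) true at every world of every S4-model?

Tableau for the negation ~((~q | p) | (<>p -> <><>p)):
1. ~((~q | p) | (<>p -> <><>p)), 0
2. ~(~q | p), 0
3. ~(<>p -> <><>p), 0
4. q, 0
5. ~p, 0
6. <>p, 0
7. ~<><>p, 0
8. ~<>p, 0
9. p, 1
10. ~<>p, 1
11. ~p, 1
Accessibility: 0R0, 0R1, 1R1
Branch closes: p and ~p both at 1.
Every branch of the negation's tableau closes; the branch above is one of them.

Yes, valid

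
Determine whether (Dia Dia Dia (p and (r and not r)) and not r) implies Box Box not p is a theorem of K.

Valid

Tableau for the negation not ((Dia Dia Dia (p and (r and not r)) and not r) implies Box Box not p):
1. not ((Dia Dia Dia (p and (r and not r)) and not r) implies Box Box not p), 0
2. Dia Dia Dia (p and (r and not r)) and not r, 0
3. not Box Box not p, 0
4. Dia Dia Dia (p and (r and not r)), 0
5. not r, 0
6. not Box not p, 1
7. Dia Dia (p and (r and not r)), 2
8. p, 3
9. Dia (p and (r and not r)), 4
10. p and (r and not r), 5
11. p, 5
12. r and not r, 5
13. r, 5
14. not r, 5
Accessibility: 0R1, 0R2, 1R3, 2R4, 4R5
Branch closes: r and not r both at 5.
Every branch of the negation's tableau closes; the branch above is one of them.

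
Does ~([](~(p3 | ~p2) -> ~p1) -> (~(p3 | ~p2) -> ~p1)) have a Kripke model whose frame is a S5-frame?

No, unsatisfiable

1. ~([](~(p3 | ~p2) -> ~p1) -> (~(p3 | ~p2) -> ~p1)), u
2. [](~(p3 | ~p2) -> ~p1), u
3. ~(~(p3 | ~p2) -> ~p1), u
4. ~(p3 | ~p2), u
5. p1, u
6. ~p3, u
7. p2, u
8. ~(p3 | ~p2) -> ~p1, u
9. p3 | ~p2, u
10. ~p2, u
Accessibility: uRu
Branch closes: p2 and ~p2 both at u.
Every branch closes; the branch above is one of them.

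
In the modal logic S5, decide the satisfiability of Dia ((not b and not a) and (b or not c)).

Yes, satisfiable

1. Dia ((not b and not a) and (b or not c)), 0
2. (not b and not a) and (b or not c), 1   [Dia-rule on 1: fresh world 1, 0R1]
3. not b and not a, 1   [and-rule on 2]
4. b or not c, 1   [and-rule on 2]
5. not b, 1   [and-rule on 3]
6. not a, 1   [and-rule on 3]
7. not c, 1   [or-rule on 4 (branches; this branch)]
Accessibility: 0R0, 0R1, 1R0, 1R1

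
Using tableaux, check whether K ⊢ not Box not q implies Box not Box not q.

Invalid (countermodel exists)

Tableau for the negation not (not Box not q implies Box not Box not q):
1. not (not Box not q implies Box not Box not q), w0
2. not Box not q, w0
3. not Box not Box not q, w0
4. q, w1
5. Box not q, w2
Accessibility: w0Rw1, w0Rw2
The negation has an open branch (countermodel exists).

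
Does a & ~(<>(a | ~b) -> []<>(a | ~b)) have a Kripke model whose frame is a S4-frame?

Yes, satisfiable

1. a & ~(<>(a | ~b) -> []<>(a | ~b)), w0
2. a, w0   [&-rule on 1]
3. ~(<>(a | ~b) -> []<>(a | ~b)), w0   [&-rule on 1]
4. <>(a | ~b), w0   [~->-rule on 3]
5. ~[]<>(a | ~b), w0   [~->-rule on 3]
6. a | ~b, w1   [<>-rule on 4: fresh world w1, w0Rw1]
7. ~b, w1   [|-rule on 6 (branches; this branch)]
8. ~<>(a | ~b), w2   [~[]-rule on 5: fresh world w2, w0Rw2]
9. ~(a | ~b), w2   [~<>-rule on 8 via w2Rw2]
10. ~a, w2   [~|-rule on 9]
11. b, w2   [~|-rule on 9]
Accessibility: w0Rw0, w0Rw1, w0Rw2, w1Rw1, w2Rw2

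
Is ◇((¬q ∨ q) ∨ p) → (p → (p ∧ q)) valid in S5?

No, not valid

Tableau for the negation ¬(◇((¬q ∨ q) ∨ p) → (p → (p ∧ q))):
1. ¬(◇((¬q ∨ q) ∨ p) → (p → (p ∧ q))), u
2. ◇((¬q ∨ q) ∨ p), u
3. ¬(p → (p ∧ q)), u
4. p, u
5. ¬(p ∧ q), u
6. ¬q, u
7. (¬q ∨ q) ∨ p, v
8. p, v
Accessibility: uRu, uRv, vRu, vRv
The negation has an open branch (countermodel exists).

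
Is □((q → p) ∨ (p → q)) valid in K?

Valid

Tableau for the negation ¬□((q → p) ∨ (p → q)):
1. ¬□((q → p) ∨ (p → q)), u
2. ¬((q → p) ∨ (p → q)), v   [¬□-rule on 1: fresh world v, uRv]
3. ¬(q → p), v   [¬∨-rule on 2]
4. ¬(p → q), v   [¬∨-rule on 2]
5. q, v   [¬→-rule on 3]
6. ¬p, v   [¬→-rule on 3]
7. p, v   [¬→-rule on 4]
8. ¬q, v   [¬→-rule on 4]
Accessibility: uRv
Branch closes: p and ¬p both at v.
All branches of the negation close; one closing branch shown above.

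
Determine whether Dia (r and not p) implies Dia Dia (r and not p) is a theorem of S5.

Tableau for the negation not (Dia (r and not p) implies Dia Dia (r and not p)):
1. not (Dia (r and not p) implies Dia Dia (r and not p)), 0
2. Dia (r and not p), 0
3. not Dia Dia (r and not p), 0
4. not Dia (r and not p), 0
5. not (r and not p), 0
6. p, 0
7. r and not p, 1
8. r, 1
9. not p, 1
10. not Dia (r and not p), 1
11. not (r and not p), 1
12. p, 1
Accessibility: 0R0, 0R1, 1R0, 1R1
Branch closes: p and not p both at 1.
All branches of the negation close; one closing branch shown above.

Yes, valid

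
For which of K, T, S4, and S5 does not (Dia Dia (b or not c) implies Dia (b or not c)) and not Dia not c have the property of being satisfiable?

K, T

S4-tableau for the formula:
1. not (Dia Dia (b or not c) implies Dia (b or not c)) and not Dia not c, 0
2. not (Dia Dia (b or not c) implies Dia (b or not c)), 0   [and-rule on 1]
3. not Dia not c, 0   [and-rule on 1]
4. Dia Dia (b or not c), 0   [neg-implies-rule on 2]
5. not Dia (b or not c), 0   [neg-implies-rule on 2]
6. c, 0   [neg-Dia-rule on 3 via 0R0]
7. not (b or not c), 0   [neg-Dia-rule on 5 via 0R0]
8. not b, 0   [neg-or-rule on 7]
9. Dia (b or not c), 1   [Dia-rule on 4: fresh world 1, 0R1]
10. c, 1   [neg-Dia-rule on 3 via 0R1]
11. not (b or not c), 1   [neg-Dia-rule on 5 via 0R1]
12. not b, 1   [neg-or-rule on 11]
13. b or not c, 2   [Dia-rule on 9: fresh world 2, 1R2]
14. c, 2   [neg-Dia-rule on 3 via 0R2]
15. not (b or not c), 2   [neg-Dia-rule on 5 via 0R2]
16. not b, 2   [neg-or-rule on 15]
17. not c, 2   [or-rule on 13 (branches; this branch)]
Accessibility: 0R0, 0R1, 0R2, 1R1, 1R2, 2R2
Branch closes: c and not c both at 2.
Every branch closes (one shown): unsatisfiable in S4, hence also in S5 (every S5-frame is an S4-frame).
T-tableau for the formula:
1. not (Dia Dia (b or not c) implies Dia (b or not c)) and not Dia not c, 0
2. not (Dia Dia (b or not c) implies Dia (b or not c)), 0   [and-rule on 1]
3. not Dia not c, 0   [and-rule on 1]
4. Dia Dia (b or not c), 0   [neg-implies-rule on 2]
5. not Dia (b or not c), 0   [neg-implies-rule on 2]
6. c, 0   [neg-Dia-rule on 3 via 0R0]
7. not (b or not c), 0   [neg-Dia-rule on 5 via 0R0]
8. not b, 0   [neg-or-rule on 7]
9. Dia (b or not c), 1   [Dia-rule on 4: fresh world 1, 0R1]
10. c, 1   [neg-Dia-rule on 3 via 0R1]
11. not (b or not c), 1   [neg-Dia-rule on 5 via 0R1]
12. not b, 1   [neg-or-rule on 11]
13. b or not c, 2   [Dia-rule on 9: fresh world 2, 1R2]
14. not c, 2   [or-rule on 13 (branches; this branch)]
Accessibility: 0R0, 0R1, 1R1, 1R2, 2R2
Complete open branch: satisfiable in T, hence also in K (this T-model is also a K-model).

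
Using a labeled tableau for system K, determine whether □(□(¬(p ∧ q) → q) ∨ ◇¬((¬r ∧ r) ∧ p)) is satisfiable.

Satisfiable

1. □(□(¬(p ∧ q) → q) ∨ ◇¬((¬r ∧ r) ∧ p)), 0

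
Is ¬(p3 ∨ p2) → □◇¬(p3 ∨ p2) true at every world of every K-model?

Tableau for the negation ¬(¬(p3 ∨ p2) → □◇¬(p3 ∨ p2)):
1. ¬(¬(p3 ∨ p2) → □◇¬(p3 ∨ p2)), 0
2. ¬(p3 ∨ p2), 0
3. ¬□◇¬(p3 ∨ p2), 0
4. ¬p3, 0
5. ¬p2, 0
6. ¬◇¬(p3 ∨ p2), 1
Accessibility: 0R1
The negation has an open branch (countermodel exists).

Not valid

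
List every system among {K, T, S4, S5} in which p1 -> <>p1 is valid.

K-tableau for the negation ~(p1 -> <>p1):
1. ~(p1 -> <>p1), 0
2. p1, 0   [~->-rule on 1]
3. ~<>p1, 0   [~->-rule on 1]
Complete open branch: countermodel on a K-frame, so not valid in K.
T-tableau for the negation ~(p1 -> <>p1):
1. ~(p1 -> <>p1), 0
2. p1, 0   [~->-rule on 1]
3. ~<>p1, 0   [~->-rule on 1]
4. ~p1, 0   [~<>-rule on 3 via 0R0]
Accessibility: 0R0
Branch closes: p1 and ~p1 both at 0.
Every branch closes (one shown): valid in T, hence also in S4, S5 (every theorem of T is a theorem of S4 and S5).

T, S4, S5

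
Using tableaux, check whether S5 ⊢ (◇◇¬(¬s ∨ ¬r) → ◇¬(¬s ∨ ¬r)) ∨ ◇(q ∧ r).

Valid

Tableau for the negation ¬((◇◇¬(¬s ∨ ¬r) → ◇¬(¬s ∨ ¬r)) ∨ ◇(q ∧ r)):
1. ¬((◇◇¬(¬s ∨ ¬r) → ◇¬(¬s ∨ ¬r)) ∨ ◇(q ∧ r)), 0
2. ¬(◇◇¬(¬s ∨ ¬r) → ◇¬(¬s ∨ ¬r)), 0
3. ¬◇(q ∧ r), 0
4. ◇◇¬(¬s ∨ ¬r), 0
5. ¬◇¬(¬s ∨ ¬r), 0
6. ¬(q ∧ r), 0
7. ¬s ∨ ¬r, 0
8. ¬r, 0
9. ◇¬(¬s ∨ ¬r), 1
10. ¬(q ∧ r), 1
11. ¬s ∨ ¬r, 1
12. ¬r, 1
13. ¬(¬s ∨ ¬r), 2
14. s, 2
15. r, 2
16. ¬(q ∧ r), 2
17. ¬s ∨ ¬r, 2
18. ¬q, 2
19. ¬r, 2
Accessibility: 0R0, 0R1, 0R2, 1R0, 1R1, 1R2, 2R0, 2R1, 2R2
Branch closes: r and ¬r both at 2.
All branches of the negation close; one closing branch shown above.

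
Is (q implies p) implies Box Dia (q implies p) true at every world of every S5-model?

Yes, valid

Tableau for the negation not ((q implies p) implies Box Dia (q implies p)):
1. not ((q implies p) implies Box Dia (q implies p)), w0
2. q implies p, w0   [neg-implies-rule on 1]
3. not Box Dia (q implies p), w0   [neg-implies-rule on 1]
4. p, w0   [implies-rule on 2 (branches; this branch)]
5. not Dia (q implies p), w1   [neg-Box-rule on 3: fresh world w1, w0Rw1]
6. not (q implies p), w0   [neg-Dia-rule on 5 via w1Rw0]
7. q, w0   [neg-implies-rule on 6]
8. not p, w0   [neg-implies-rule on 6]
Accessibility: w0Rw0, w0Rw1, w1Rw0, w1Rw1
Branch closes: p and not p both at w0.
All branches of the negation close; one closing branch shown above.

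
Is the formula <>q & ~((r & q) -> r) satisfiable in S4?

1. <>q & ~((r & q) -> r), u
2. <>q, u
3. ~((r & q) -> r), u
4. r & q, u
5. ~r, u
6. r, u
7. q, u
Accessibility: uRu
Branch closes: r and ~r both at u.
All branches of the tableau close; one closing branch shown above.

No, unsatisfiable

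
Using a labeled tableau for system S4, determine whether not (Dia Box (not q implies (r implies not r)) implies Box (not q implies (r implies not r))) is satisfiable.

Satisfiable

1. not (Dia Box (not q implies (r implies not r)) implies Box (not q implies (r implies not r))), 0
2. Dia Box (not q implies (r implies not r)), 0   [neg-implies-rule on 1]
3. not Box (not q implies (r implies not r)), 0   [neg-implies-rule on 1]
4. Box (not q implies (r implies not r)), 1   [Dia-rule on 2: fresh world 1, 0R1]
5. not q implies (r implies not r), 1   [Box-rule on 4 via 1R1]
6. r implies not r, 1   [implies-rule on 5 (branches; this branch)]
7. not r, 1   [implies-rule on 6 (branches; this branch)]
8. not (not q implies (r implies not r)), 2   [neg-Box-rule on 3: fresh world 2, 0R2]
9. not q, 2   [neg-implies-rule on 8]
10. not (r implies not r), 2   [neg-implies-rule on 8]
11. r, 2   [neg-implies-rule on 10]
Accessibility: 0R0, 0R1, 0R2, 1R1, 2R2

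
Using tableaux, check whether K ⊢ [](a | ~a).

Tableau for the negation ~[](a | ~a):
1. ~[](a | ~a), w0
2. ~(a | ~a), w1   [~[]-rule on 1: fresh world w1, w0Rw1]
3. ~a, w1   [~|-rule on 2]
4. a, w1   [~|-rule on 2]
Accessibility: w0Rw1
Branch closes: a and ~a both at w1.
All branches of the negation close; one closing branch shown above.

Yes, valid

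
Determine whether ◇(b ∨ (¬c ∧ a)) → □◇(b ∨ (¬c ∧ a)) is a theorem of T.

Tableau for the negation ¬(◇(b ∨ (¬c ∧ a)) → □◇(b ∨ (¬c ∧ a))):
1. ¬(◇(b ∨ (¬c ∧ a)) → □◇(b ∨ (¬c ∧ a))), 0
2. ◇(b ∨ (¬c ∧ a)), 0   [¬→-rule on 1]
3. ¬□◇(b ∨ (¬c ∧ a)), 0   [¬→-rule on 1]
4. b ∨ (¬c ∧ a), 1   [◇-rule on 2: fresh world 1, 0R1]
5. ¬c ∧ a, 1   [∨-rule on 4 (branches; this branch)]
6. ¬c, 1   [∧-rule on 5]
7. a, 1   [∧-rule on 5]
8. ¬◇(b ∨ (¬c ∧ a)), 2   [¬□-rule on 3: fresh world 2, 0R2]
9. ¬(b ∨ (¬c ∧ a)), 2   [¬◇-rule on 8 via 2R2]
10. ¬b, 2   [¬∨-rule on 9]
11. ¬(¬c ∧ a), 2   [¬∨-rule on 9]
12. ¬a, 2   [¬∧-rule on 11 (branches; this branch)]
Accessibility: 0R0, 0R1, 0R2, 1R1, 2R2
The negation has an open branch (countermodel exists).

No, not valid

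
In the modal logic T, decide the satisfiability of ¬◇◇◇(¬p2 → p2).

Satisfiable (open branch found)

1. ¬◇◇◇(¬p2 → p2), 0
2. ¬◇◇(¬p2 → p2), 0
3. ¬◇(¬p2 → p2), 0
4. ¬(¬p2 → p2), 0
5. ¬p2, 0
Accessibility: 0R0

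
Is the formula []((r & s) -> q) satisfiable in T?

1. []((r & s) -> q), u
2. (r & s) -> q, u   [[]-rule on 1 via uRu]
3. q, u   [->-rule on 2 (branches; this branch)]
Accessibility: uRu

Satisfiable (open branch found)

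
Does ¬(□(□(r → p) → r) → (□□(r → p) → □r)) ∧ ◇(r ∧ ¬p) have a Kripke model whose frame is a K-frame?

1. ¬(□(□(r → p) → r) → (□□(r → p) → □r)) ∧ ◇(r ∧ ¬p), w0
2. ¬(□(□(r → p) → r) → (□□(r → p) → □r)), w0
3. ◇(r ∧ ¬p), w0
4. □(□(r → p) → r), w0
5. ¬(□□(r → p) → □r), w0
6. □□(r → p), w0
7. ¬□r, w0
8. r ∧ ¬p, w1
9. r, w1
10. ¬p, w1
11. □(r → p) → r, w1
12. □(r → p), w1
13. ¬r, w2
14. □(r → p) → r, w2
15. □(r → p), w2
16. ¬□(r → p), w2
17. ¬(r → p), w3
18. r, w3
19. ¬p, w3
20. r → p, w3
21. p, w3
Accessibility: w0Rw1, w0Rw2, w2Rw3
Branch closes: p and ¬p both at w3.
All branches of the tableau close; one closing branch shown above.

Unsatisfiable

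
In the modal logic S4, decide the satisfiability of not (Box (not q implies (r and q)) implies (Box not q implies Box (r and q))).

Unsatisfiable (every branch closes)

1. not (Box (not q implies (r and q)) implies (Box not q implies Box (r and q))), u
2. Box (not q implies (r and q)), u
3. not (Box not q implies Box (r and q)), u
4. Box not q, u
5. not Box (r and q), u
6. not q implies (r and q), u
7. not q, u
8. r and q, u
9. r, u
10. q, u
Accessibility: uRu
Branch closes: q and not q both at u.
Every branch closes; the branch above is one of them.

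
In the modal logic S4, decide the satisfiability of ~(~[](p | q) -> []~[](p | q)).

1. ~(~[](p | q) -> []~[](p | q)), u
2. ~[](p | q), u
3. ~[]~[](p | q), u
4. ~(p | q), v
5. ~p, v
6. ~q, v
7. [](p | q), w
8. p | q, w
9. q, w
Accessibility: uRu, uRv, uRw, vRv, wRw

Satisfiable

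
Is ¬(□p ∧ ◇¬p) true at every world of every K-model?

Valid

Tableau for the negation □p ∧ ◇¬p:
1. □p ∧ ◇¬p, 0
2. □p, 0
3. ◇¬p, 0
4. ¬p, 1
5. p, 1
Accessibility: 0R1
Branch closes: p and ¬p both at 1.
All branches of the negation close; one closing branch shown above.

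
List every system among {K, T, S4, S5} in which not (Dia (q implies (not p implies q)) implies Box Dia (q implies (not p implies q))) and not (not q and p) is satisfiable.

K

K-tableau for the formula:
1. not (Dia (q implies (not p implies q)) implies Box Dia (q implies (not p implies q))) and not (not q and p), 0
2. not (Dia (q implies (not p implies q)) implies Box Dia (q implies (not p implies q))), 0
3. not (not q and p), 0
4. Dia (q implies (not p implies q)), 0
5. not Box Dia (q implies (not p implies q)), 0
6. not p, 0
7. q implies (not p implies q), 1
8. not p implies q, 1
9. q, 1
10. not Dia (q implies (not p implies q)), 2
Accessibility: 0R1, 0R2
Complete open branch: satisfiable in K.
T-tableau for the formula:
1. not (Dia (q implies (not p implies q)) implies Box Dia (q implies (not p implies q))) and not (not q and p), 0
2. not (Dia (q implies (not p implies q)) implies Box Dia (q implies (not p implies q))), 0
3. not (not q and p), 0
4. Dia (q implies (not p implies q)), 0
5. not Box Dia (q implies (not p implies q)), 0
6. not p, 0
7. q implies (not p implies q), 1
8. not p implies q, 1
9. q, 1
10. not Dia (q implies (not p implies q)), 2
11. not (q implies (not p implies q)), 2
12. q, 2
13. not (not p implies q), 2
14. not p, 2
15. not q, 2
Accessibility: 0R0, 0R1, 0R2, 1R1, 2R2
Branch closes: q and not q both at 2.
Every branch closes (one shown): unsatisfiable in T, hence also in S4, S5 (every S4/S5-frame is a T-frame).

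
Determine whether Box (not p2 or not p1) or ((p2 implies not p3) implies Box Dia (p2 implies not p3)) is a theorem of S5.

Valid in S5

Tableau for the negation not (Box (not p2 or not p1) or ((p2 implies not p3) implies Box Dia (p2 implies not p3))):
1. not (Box (not p2 or not p1) or ((p2 implies not p3) implies Box Dia (p2 implies not p3))), u
2. not Box (not p2 or not p1), u   [neg-or-rule on 1]
3. not ((p2 implies not p3) implies Box Dia (p2 implies not p3)), u   [neg-or-rule on 1]
4. p2 implies not p3, u   [neg-implies-rule on 3]
5. not Box Dia (p2 implies not p3), u   [neg-implies-rule on 3]
6. not p3, u   [implies-rule on 4 (branches; this branch)]
7. not (not p2 or not p1), v   [neg-Box-rule on 2: fresh world v, uRv]
8. p2, v   [neg-or-rule on 7]
9. p1, v   [neg-or-rule on 7]
10. not Dia (p2 implies not p3), w   [neg-Box-rule on 5: fresh world w, uRw]
11. not (p2 implies not p3), u   [neg-Dia-rule on 10 via wRu]
12. p2, u   [neg-implies-rule on 11]
13. p3, u   [neg-implies-rule on 11]
Accessibility: uRu, uRv, uRw, vRu, vRv, vRw, wRu, wRv, wRw
Branch closes: p3 and not p3 both at u.
Every branch of the negation's tableau closes; the branch above is one of them.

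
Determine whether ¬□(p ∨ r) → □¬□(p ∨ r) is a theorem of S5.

Tableau for the negation ¬(¬□(p ∨ r) → □¬□(p ∨ r)):
1. ¬(¬□(p ∨ r) → □¬□(p ∨ r)), u
2. ¬□(p ∨ r), u
3. ¬□¬□(p ∨ r), u
4. ¬(p ∨ r), v
5. ¬p, v
6. ¬r, v
7. □(p ∨ r), w
8. p ∨ r, u
9. p ∨ r, v
10. p ∨ r, w
11. r, u
12. r, v
Accessibility: uRu, uRv, uRw, vRu, vRv, vRw, wRu, wRv, wRw
Branch closes: r and ¬r both at v.
All branches of the negation close; one closing branch shown above.

Yes, valid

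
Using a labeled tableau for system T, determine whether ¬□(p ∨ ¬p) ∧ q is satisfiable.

1. ¬□(p ∨ ¬p) ∧ q, w0
2. ¬□(p ∨ ¬p), w0
3. q, w0
4. ¬(p ∨ ¬p), w1
5. ¬p, w1
6. p, w1
Accessibility: w0Rw0, w0Rw1, w1Rw1
Branch closes: p and ¬p both at w1.
Every branch closes; the branch above is one of them.

Unsatisfiable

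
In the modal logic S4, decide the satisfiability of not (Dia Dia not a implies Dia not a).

Unsatisfiable

1. not (Dia Dia not a implies Dia not a), u
2. Dia Dia not a, u
3. not Dia not a, u
4. a, u
5. Dia not a, v
6. a, v
7. not a, w
8. a, w
Accessibility: uRu, uRv, uRw, vRv, vRw, wRw
Branch closes: a and not a both at w.
All branches of the tableau close; one closing branch shown above.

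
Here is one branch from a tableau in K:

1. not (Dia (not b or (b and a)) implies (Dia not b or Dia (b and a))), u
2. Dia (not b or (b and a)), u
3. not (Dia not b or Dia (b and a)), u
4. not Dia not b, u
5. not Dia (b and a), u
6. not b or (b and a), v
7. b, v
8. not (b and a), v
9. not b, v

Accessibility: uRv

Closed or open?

Yes, closed

Both b and not b appear at v.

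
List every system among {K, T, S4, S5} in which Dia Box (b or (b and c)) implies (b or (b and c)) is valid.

S5

S5-tableau for the negation not (Dia Box (b or (b and c)) implies (b or (b and c))):
1. not (Dia Box (b or (b and c)) implies (b or (b and c))), w0
2. Dia Box (b or (b and c)), w0
3. not (b or (b and c)), w0
4. not b, w0
5. not (b and c), w0
6. not c, w0
7. Box (b or (b and c)), w1
8. b or (b and c), w0
9. b or (b and c), w1
10. b and c, w0
11. b, w0
12. c, w0
Accessibility: w0Rw0, w0Rw1, w1Rw0, w1Rw1
Branch closes: b and not b both at w0.
Every branch closes (one shown): valid in S5.
S4-tableau for the negation not (Dia Box (b or (b and c)) implies (b or (b and c))):
1. not (Dia Box (b or (b and c)) implies (b or (b and c))), w0
2. Dia Box (b or (b and c)), w0
3. not (b or (b and c)), w0
4. not b, w0
5. not (b and c), w0
6. not c, w0
7. Box (b or (b and c)), w1
8. b or (b and c), w1
9. b and c, w1
10. b, w1
11. c, w1
Accessibility: w0Rw0, w0Rw1, w1Rw1
Complete open branch: countermodel on an S4-frame, so not valid in S4, nor in K, T (the same frame is also a K-frame and a T-frame).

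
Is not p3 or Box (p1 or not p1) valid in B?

Yes, valid

Tableau for the negation not (not p3 or Box (p1 or not p1)):
1. not (not p3 or Box (p1 or not p1)), w0
2. p3, w0
3. not Box (p1 or not p1), w0
4. not (p1 or not p1), w1
5. not p1, w1
6. p1, w1
Accessibility: w0Rw0, w0Rw1, w1Rw0, w1Rw1
Branch closes: p1 and not p1 both at w1.
Every branch of the negation's tableau closes; the branch above is one of them.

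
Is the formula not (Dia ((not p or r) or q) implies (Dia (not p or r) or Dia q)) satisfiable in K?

1. not (Dia ((not p or r) or q) implies (Dia (not p or r) or Dia q)), u
2. Dia ((not p or r) or q), u   [neg-implies-rule on 1]
3. not (Dia (not p or r) or Dia q), u   [neg-implies-rule on 1]
4. not Dia (not p or r), u   [neg-or-rule on 3]
5. not Dia q, u   [neg-or-rule on 3]
6. (not p or r) or q, v   [Dia-rule on 2: fresh world v, uRv]
7. not (not p or r), v   [neg-Dia-rule on 4 via uRv]
8. p, v   [neg-or-rule on 7]
9. not r, v   [neg-or-rule on 7]
10. not q, v   [neg-Dia-rule on 5 via uRv]
11. not p or r, v   [or-rule on 6 (branches; this branch)]
12. r, v   [or-rule on 11 (branches; this branch)]
Accessibility: uRv
Branch closes: r and not r both at v.
Every branch closes; the branch above is one of them.

Unsatisfiable (every branch closes)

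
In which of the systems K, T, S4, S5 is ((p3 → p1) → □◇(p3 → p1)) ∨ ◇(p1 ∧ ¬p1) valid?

S5

S4-tableau for the negation ¬(((p3 → p1) → □◇(p3 → p1)) ∨ ◇(p1 ∧ ¬p1)):
1. ¬(((p3 → p1) → □◇(p3 → p1)) ∨ ◇(p1 ∧ ¬p1)), w0
2. ¬((p3 → p1) → □◇(p3 → p1)), w0   [¬∨-rule on 1]
3. ¬◇(p1 ∧ ¬p1), w0   [¬∨-rule on 1]
4. p3 → p1, w0   [¬→-rule on 2]
5. ¬□◇(p3 → p1), w0   [¬→-rule on 2]
6. ¬(p1 ∧ ¬p1), w0   [¬◇-rule on 3 via w0Rw0]
7. p1, w0   [→-rule on 4 (branches; this branch)]
8. ¬◇(p3 → p1), w1   [¬□-rule on 5: fresh world w1, w0Rw1]
9. ¬(p1 ∧ ¬p1), w1   [¬◇-rule on 3 via w0Rw1]
10. ¬(p3 → p1), w1   [¬◇-rule on 8 via w1Rw1]
11. p3, w1   [¬→-rule on 10]
12. ¬p1, w1   [¬→-rule on 10]
Accessibility: w0Rw0, w0Rw1, w1Rw1
Complete open branch: countermodel on an S4-frame, so not valid in S4, nor in K, T (the same frame is also a K-frame and a T-frame).
S5-tableau for the negation ¬(((p3 → p1) → □◇(p3 → p1)) ∨ ◇(p1 ∧ ¬p1)):
1. ¬(((p3 → p1) → □◇(p3 → p1)) ∨ ◇(p1 ∧ ¬p1)), w0
2. ¬((p3 → p1) → □◇(p3 → p1)), w0   [¬∨-rule on 1]
3. ¬◇(p1 ∧ ¬p1), w0   [¬∨-rule on 1]
4. p3 → p1, w0   [¬→-rule on 2]
5. ¬□◇(p3 → p1), w0   [¬→-rule on 2]
6. ¬(p1 ∧ ¬p1), w0   [¬◇-rule on 3 via w0Rw0]
7. p1, w0   [→-rule on 4 (branches; this branch)]
8. ¬◇(p3 → p1), w1   [¬□-rule on 5: fresh world w1, w0Rw1]
9. ¬(p1 ∧ ¬p1), w1   [¬◇-rule on 3 via w0Rw1]
10. ¬(p3 → p1), w0   [¬◇-rule on 8 via w1Rw0]
11. p3, w0   [¬→-rule on 10]
12. ¬p1, w0   [¬→-rule on 10]
Accessibility: w0Rw0, w0Rw1, w1Rw0, w1Rw1
Branch closes: p1 and ¬p1 both at w0.
Every branch closes (one shown): valid in S5.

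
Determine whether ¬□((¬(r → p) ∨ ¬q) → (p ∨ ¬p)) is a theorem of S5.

Tableau for the negation □((¬(r → p) ∨ ¬q) → (p ∨ ¬p)):
1. □((¬(r → p) ∨ ¬q) → (p ∨ ¬p)), u
2. (¬(r → p) ∨ ¬q) → (p ∨ ¬p), u
3. p ∨ ¬p, u
4. ¬p, u
Accessibility: uRu
The negation has an open branch (countermodel exists).

Not valid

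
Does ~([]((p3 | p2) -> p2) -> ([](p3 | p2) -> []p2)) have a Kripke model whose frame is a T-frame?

Unsatisfiable (every branch closes)

1. ~([]((p3 | p2) -> p2) -> ([](p3 | p2) -> []p2)), u
2. []((p3 | p2) -> p2), u
3. ~([](p3 | p2) -> []p2), u
4. [](p3 | p2), u
5. ~[]p2, u
6. (p3 | p2) -> p2, u
7. p3 | p2, u
8. p2, u
9. ~p2, v
10. (p3 | p2) -> p2, v
11. p3 | p2, v
12. ~(p3 | p2), v
13. ~p3, v
14. p2, v
Accessibility: uRu, uRv, vRv
Branch closes: p2 and ~p2 both at v.
All branches of the tableau close; one closing branch shown above.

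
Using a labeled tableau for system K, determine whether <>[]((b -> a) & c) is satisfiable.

1. <>[]((b -> a) & c), u
2. []((b -> a) & c), v
Accessibility: uRv

Satisfiable (open branch found)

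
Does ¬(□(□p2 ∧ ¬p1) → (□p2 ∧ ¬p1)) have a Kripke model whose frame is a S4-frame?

No, unsatisfiable

1. ¬(□(□p2 ∧ ¬p1) → (□p2 ∧ ¬p1)), w0
2. □(□p2 ∧ ¬p1), w0
3. ¬(□p2 ∧ ¬p1), w0
4. □p2 ∧ ¬p1, w0
5. □p2, w0
6. ¬p1, w0
7. p2, w0
8. ¬□p2, w0
9. ¬p2, w1
10. □p2 ∧ ¬p1, w1
11. □p2, w1
12. ¬p1, w1
13. p2, w1
Accessibility: w0Rw0, w0Rw1, w1Rw1
Branch closes: p2 and ¬p2 both at w1.
All branches of the tableau close; one closing branch shown above.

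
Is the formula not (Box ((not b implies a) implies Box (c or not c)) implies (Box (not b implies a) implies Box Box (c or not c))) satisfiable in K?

1. not (Box ((not b implies a) implies Box (c or not c)) implies (Box (not b implies a) implies Box Box (c or not c))), u
2. Box ((not b implies a) implies Box (c or not c)), u   [neg-implies-rule on 1]
3. not (Box (not b implies a) implies Box Box (c or not c)), u   [neg-implies-rule on 1]
4. Box (not b implies a), u   [neg-implies-rule on 3]
5. not Box Box (c or not c), u   [neg-implies-rule on 3]
6. not Box (c or not c), v   [neg-Box-rule on 5: fresh world v, uRv]
7. (not b implies a) implies Box (c or not c), v   [Box-rule on 2 via uRv]
8. not b implies a, v   [Box-rule on 4 via uRv]
9. Box (c or not c), v   [implies-rule on 7 (branches; this branch)]
10. a, v   [implies-rule on 8 (branches; this branch)]
11. not (c or not c), w   [neg-Box-rule on 6: fresh world w, vRw]
12. not c, w   [neg-or-rule on 11]
13. c, w   [neg-or-rule on 11]
Accessibility: uRv, vRw
Branch closes: c and not c both at w.
(One branch shown.) All branches close.

No, unsatisfiable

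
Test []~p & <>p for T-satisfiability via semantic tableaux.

1. []~p & <>p, u
2. []~p, u   [&-rule on 1]
3. <>p, u   [&-rule on 1]
4. ~p, u   [[]-rule on 2 via uRu]
5. p, v   [<>-rule on 3: fresh world v, uRv]
6. ~p, v   [[]-rule on 2 via uRv]
Accessibility: uRu, uRv, vRv
Branch closes: p and ~p both at v.
Every branch closes; the branch above is one of them.

Unsatisfiable (every branch closes)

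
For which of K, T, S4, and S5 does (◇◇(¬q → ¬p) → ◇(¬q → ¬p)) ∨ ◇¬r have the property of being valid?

S4, S5

T-tableau for the negation ¬((◇◇(¬q → ¬p) → ◇(¬q → ¬p)) ∨ ◇¬r):
1. ¬((◇◇(¬q → ¬p) → ◇(¬q → ¬p)) ∨ ◇¬r), w0
2. ¬(◇◇(¬q → ¬p) → ◇(¬q → ¬p)), w0
3. ¬◇¬r, w0
4. ◇◇(¬q → ¬p), w0
5. ¬◇(¬q → ¬p), w0
6. r, w0
7. ¬(¬q → ¬p), w0
8. ¬q, w0
9. p, w0
10. ◇(¬q → ¬p), w1
11. r, w1
12. ¬(¬q → ¬p), w1
13. ¬q, w1
14. p, w1
15. ¬q → ¬p, w2
16. ¬p, w2
Accessibility: w0Rw0, w0Rw1, w1Rw1, w1Rw2, w2Rw2
Complete open branch: countermodel on a T-frame, so not valid in T, nor in K (the same frame is also a K-frame).
S4-tableau for the negation ¬((◇◇(¬q → ¬p) → ◇(¬q → ¬p)) ∨ ◇¬r):
1. ¬((◇◇(¬q → ¬p) → ◇(¬q → ¬p)) ∨ ◇¬r), w0
2. ¬(◇◇(¬q → ¬p) → ◇(¬q → ¬p)), w0
3. ¬◇¬r, w0
4. ◇◇(¬q → ¬p), w0
5. ¬◇(¬q → ¬p), w0
6. r, w0
7. ¬(¬q → ¬p), w0
8. ¬q, w0
9. p, w0
10. ◇(¬q → ¬p), w1
11. r, w1
12. ¬(¬q → ¬p), w1
13. ¬q, w1
14. p, w1
15. ¬q → ¬p, w2
16. r, w2
17. ¬(¬q → ¬p), w2
18. ¬q, w2
19. p, w2
20. ¬p, w2
Accessibility: w0Rw0, w0Rw1, w0Rw2, w1Rw1, w1Rw2, w2Rw2
Branch closes: p and ¬p both at w2.
Every branch closes (one shown): valid in S4, hence also in S5 (every theorem of S4 is a theorem of S5).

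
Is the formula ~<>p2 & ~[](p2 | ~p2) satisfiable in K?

Unsatisfiable (every branch closes)

1. ~<>p2 & ~[](p2 | ~p2), 0
2. ~<>p2, 0   [&-rule on 1]
3. ~[](p2 | ~p2), 0   [&-rule on 1]
4. ~(p2 | ~p2), 1   [~[]-rule on 3: fresh world 1, 0R1]
5. ~p2, 1   [~|-rule on 4]
6. p2, 1   [~|-rule on 4]
Accessibility: 0R1
Branch closes: p2 and ~p2 both at 1.
Every branch closes; the branch above is one of them.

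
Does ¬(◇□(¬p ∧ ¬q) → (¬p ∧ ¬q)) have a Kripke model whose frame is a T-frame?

1. ¬(◇□(¬p ∧ ¬q) → (¬p ∧ ¬q)), 0
2. ◇□(¬p ∧ ¬q), 0   [¬→-rule on 1]
3. ¬(¬p ∧ ¬q), 0   [¬→-rule on 1]
4. q, 0   [¬∧-rule on 3 (branches; this branch)]
5. □(¬p ∧ ¬q), 1   [◇-rule on 2: fresh world 1, 0R1]
6. ¬p ∧ ¬q, 1   [□-rule on 5 via 1R1]
7. ¬p, 1   [∧-rule on 6]
8. ¬q, 1   [∧-rule on 6]
Accessibility: 0R0, 0R1, 1R1

Satisfiable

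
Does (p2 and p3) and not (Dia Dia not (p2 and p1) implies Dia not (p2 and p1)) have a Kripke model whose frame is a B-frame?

1. (p2 and p3) and not (Dia Dia not (p2 and p1) implies Dia not (p2 and p1)), 0
2. p2 and p3, 0
3. not (Dia Dia not (p2 and p1) implies Dia not (p2 and p1)), 0
4. p2, 0
5. p3, 0
6. Dia Dia not (p2 and p1), 0
7. not Dia not (p2 and p1), 0
8. p2 and p1, 0
9. p1, 0
10. Dia not (p2 and p1), 1
11. p2 and p1, 1
12. p2, 1
13. p1, 1
14. not (p2 and p1), 2
15. not p1, 2
Accessibility: 0R0, 0R1, 1R0, 1R1, 1R2, 2R1, 2R2

Satisfiable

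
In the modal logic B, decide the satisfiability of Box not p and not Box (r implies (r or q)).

No, unsatisfiable

1. Box not p and not Box (r implies (r or q)), 0
2. Box not p, 0
3. not Box (r implies (r or q)), 0
4. not p, 0
5. not (r implies (r or q)), 1
6. r, 1
7. not (r or q), 1
8. not r, 1
9. not q, 1
Accessibility: 0R0, 0R1, 1R0, 1R1
Branch closes: r and not r both at 1.
Every branch closes; the branch above is one of them.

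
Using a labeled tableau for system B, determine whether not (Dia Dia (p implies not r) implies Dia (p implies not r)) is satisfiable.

1. not (Dia Dia (p implies not r) implies Dia (p implies not r)), u
2. Dia Dia (p implies not r), u   [neg-implies-rule on 1]
3. not Dia (p implies not r), u   [neg-implies-rule on 1]
4. not (p implies not r), u   [neg-Dia-rule on 3 via uRu]
5. p, u   [neg-implies-rule on 4]
6. r, u   [neg-implies-rule on 4]
7. Dia (p implies not r), v   [Dia-rule on 2: fresh world v, uRv]
8. not (p implies not r), v   [neg-Dia-rule on 3 via uRv]
9. p, v   [neg-implies-rule on 8]
10. r, v   [neg-implies-rule on 8]
11. p implies not r, w   [Dia-rule on 7: fresh world w, vRw]
12. not r, w   [implies-rule on 11 (branches; this branch)]
Accessibility: uRu, uRv, vRu, vRv, vRw, wRv, wRw

Satisfiable (open branch found)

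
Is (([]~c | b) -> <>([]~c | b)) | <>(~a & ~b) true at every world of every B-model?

Valid

Tableau for the negation ~((([]~c | b) -> <>([]~c | b)) | <>(~a & ~b)):
1. ~((([]~c | b) -> <>([]~c | b)) | <>(~a & ~b)), w0
2. ~(([]~c | b) -> <>([]~c | b)), w0
3. ~<>(~a & ~b), w0
4. []~c | b, w0
5. ~<>([]~c | b), w0
6. ~(~a & ~b), w0
7. ~([]~c | b), w0
8. ~[]~c, w0
9. ~b, w0
10. []~c, w0
11. ~c, w0
12. a, w0
13. c, w1
14. ~(~a & ~b), w1
15. ~([]~c | b), w1
16. ~[]~c, w1
17. ~b, w1
18. ~c, w1
Accessibility: w0Rw0, w0Rw1, w1Rw0, w1Rw1
Branch closes: c and ~c both at w1.
Every branch of the negation's tableau closes; the branch above is one of them.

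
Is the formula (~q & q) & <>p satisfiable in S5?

Unsatisfiable

1. (~q & q) & <>p, u
2. ~q & q, u   [&-rule on 1]
3. <>p, u   [&-rule on 1]
4. ~q, u   [&-rule on 2]
5. q, u   [&-rule on 2]
Accessibility: uRu
Branch closes: q and ~q both at u.
(One branch shown.) All branches close.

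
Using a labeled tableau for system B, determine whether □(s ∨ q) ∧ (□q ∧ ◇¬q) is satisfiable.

No, unsatisfiable

1. □(s ∨ q) ∧ (□q ∧ ◇¬q), w0
2. □(s ∨ q), w0   [∧-rule on 1]
3. □q ∧ ◇¬q, w0   [∧-rule on 1]
4. □q, w0   [∧-rule on 3]
5. ◇¬q, w0   [∧-rule on 3]
6. s ∨ q, w0   [□-rule on 2 via w0Rw0]
7. q, w0   [□-rule on 4 via w0Rw0]
8. ¬q, w1   [◇-rule on 5: fresh world w1, w0Rw1]
9. s ∨ q, w1   [□-rule on 2 via w0Rw1]
10. q, w1   [□-rule on 4 via w0Rw1]
Accessibility: w0Rw0, w0Rw1, w1Rw0, w1Rw1
Branch closes: q and ¬q both at w1.
(One branch shown.) All branches close.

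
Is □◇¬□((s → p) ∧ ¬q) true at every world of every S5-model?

Tableau for the negation ¬□◇¬□((s → p) ∧ ¬q):
1. ¬□◇¬□((s → p) ∧ ¬q), w0
2. ¬◇¬□((s → p) ∧ ¬q), w1   [¬□-rule on 1: fresh world w1, w0Rw1]
3. □((s → p) ∧ ¬q), w0   [¬◇-rule on 2 via w1Rw0]
4. □((s → p) ∧ ¬q), w1   [¬◇-rule on 2 via w1Rw1]
5. (s → p) ∧ ¬q, w0   [□-rule on 3 via w0Rw0]
6. s → p, w0   [∧-rule on 5]
7. ¬q, w0   [∧-rule on 5]
8. (s → p) ∧ ¬q, w1   [□-rule on 3 via w0Rw1]
9. s → p, w1   [∧-rule on 8]
10. ¬q, w1   [∧-rule on 8]
11. p, w0   [→-rule on 6 (branches; this branch)]
12. p, w1   [→-rule on 9 (branches; this branch)]
Accessibility: w0Rw0, w0Rw1, w1Rw0, w1Rw1
The negation has an open branch (countermodel exists).

No, not valid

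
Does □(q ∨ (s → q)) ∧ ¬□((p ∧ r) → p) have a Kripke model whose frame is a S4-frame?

1. □(q ∨ (s → q)) ∧ ¬□((p ∧ r) → p), w0
2. □(q ∨ (s → q)), w0
3. ¬□((p ∧ r) → p), w0
4. q ∨ (s → q), w0
5. s → q, w0
6. q, w0
7. ¬((p ∧ r) → p), w1
8. p ∧ r, w1
9. ¬p, w1
10. p, w1
11. r, w1
Accessibility: w0Rw0, w0Rw1, w1Rw1
Branch closes: p and ¬p both at w1.
Every branch closes; the branch above is one of them.

Unsatisfiable (every branch closes)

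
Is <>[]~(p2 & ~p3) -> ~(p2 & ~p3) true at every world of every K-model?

No, not valid

Tableau for the negation ~(<>[]~(p2 & ~p3) -> ~(p2 & ~p3)):
1. ~(<>[]~(p2 & ~p3) -> ~(p2 & ~p3)), w0
2. <>[]~(p2 & ~p3), w0   [~->-rule on 1]
3. p2 & ~p3, w0   [~->-rule on 1]
4. p2, w0   [&-rule on 3]
5. ~p3, w0   [&-rule on 3]
6. []~(p2 & ~p3), w1   [<>-rule on 2: fresh world w1, w0Rw1]
Accessibility: w0Rw1
The negation has an open branch (countermodel exists).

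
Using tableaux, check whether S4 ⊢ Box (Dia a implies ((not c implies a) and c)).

Tableau for the negation not Box (Dia a implies ((not c implies a) and c)):
1. not Box (Dia a implies ((not c implies a) and c)), w0
2. not (Dia a implies ((not c implies a) and c)), w1   [neg-Box-rule on 1: fresh world w1, w0Rw1]
3. Dia a, w1   [neg-implies-rule on 2]
4. not ((not c implies a) and c), w1   [neg-implies-rule on 2]
5. not c, w1   [neg-and-rule on 4 (branches; this branch)]
6. a, w2   [Dia-rule on 3: fresh world w2, w1Rw2]
Accessibility: w0Rw0, w0Rw1, w0Rw2, w1Rw1, w1Rw2, w2Rw2
The negation has an open branch (countermodel exists).

Not valid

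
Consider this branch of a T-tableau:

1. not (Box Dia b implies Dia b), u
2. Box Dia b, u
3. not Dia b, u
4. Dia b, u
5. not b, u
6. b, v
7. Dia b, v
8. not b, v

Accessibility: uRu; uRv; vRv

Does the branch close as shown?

Yes, closed

Both b and not b appear at v.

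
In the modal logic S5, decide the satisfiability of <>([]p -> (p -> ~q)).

Yes, satisfiable

1. <>([]p -> (p -> ~q)), w0
2. []p -> (p -> ~q), w1
3. p -> ~q, w1
4. ~q, w1
Accessibility: w0Rw0, w0Rw1, w1Rw0, w1Rw1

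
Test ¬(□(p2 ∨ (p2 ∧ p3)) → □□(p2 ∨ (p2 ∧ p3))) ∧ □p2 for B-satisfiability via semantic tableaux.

Satisfiable

1. ¬(□(p2 ∨ (p2 ∧ p3)) → □□(p2 ∨ (p2 ∧ p3))) ∧ □p2, u
2. ¬(□(p2 ∨ (p2 ∧ p3)) → □□(p2 ∨ (p2 ∧ p3))), u
3. □p2, u
4. □(p2 ∨ (p2 ∧ p3)), u
5. ¬□□(p2 ∨ (p2 ∧ p3)), u
6. p2, u
7. p2 ∨ (p2 ∧ p3), u
8. p2 ∧ p3, u
9. p3, u
10. ¬□(p2 ∨ (p2 ∧ p3)), v
11. p2, v
12. p2 ∨ (p2 ∧ p3), v
13. p2 ∧ p3, v
14. p3, v
15. ¬(p2 ∨ (p2 ∧ p3)), w
16. ¬p2, w
17. ¬(p2 ∧ p3), w
18. ¬p3, w
Accessibility: uRu, uRv, vRu, vRv, vRw, wRv, wRw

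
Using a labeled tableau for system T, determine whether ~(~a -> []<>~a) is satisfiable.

1. ~(~a -> []<>~a), u
2. ~a, u   [~->-rule on 1]
3. ~[]<>~a, u   [~->-rule on 1]
4. ~<>~a, v   [~[]-rule on 3: fresh world v, uRv]
5. a, v   [~<>-rule on 4 via vRv]
Accessibility: uRu, uRv, vRv

Satisfiable (open branch found)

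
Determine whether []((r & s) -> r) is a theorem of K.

Yes, valid

Tableau for the negation ~[]((r & s) -> r):
1. ~[]((r & s) -> r), u
2. ~((r & s) -> r), v   [~[]-rule on 1: fresh world v, uRv]
3. r & s, v   [~->-rule on 2]
4. ~r, v   [~->-rule on 2]
5. r, v   [&-rule on 3]
6. s, v   [&-rule on 3]
Accessibility: uRv
Branch closes: r and ~r both at v.
Every branch of the negation's tableau closes; the branch above is one of them.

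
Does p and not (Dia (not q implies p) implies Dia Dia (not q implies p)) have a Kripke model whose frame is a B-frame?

1. p and not (Dia (not q implies p) implies Dia Dia (not q implies p)), u
2. p, u
3. not (Dia (not q implies p) implies Dia Dia (not q implies p)), u
4. Dia (not q implies p), u
5. not Dia Dia (not q implies p), u
6. not Dia (not q implies p), u
7. not (not q implies p), u
8. not q, u
9. not p, u
Accessibility: uRu
Branch closes: p and not p both at u.
(One branch shown.) All branches close.

No, unsatisfiable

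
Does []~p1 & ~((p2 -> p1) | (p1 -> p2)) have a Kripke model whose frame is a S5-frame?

No, unsatisfiable

1. []~p1 & ~((p2 -> p1) | (p1 -> p2)), w0
2. []~p1, w0
3. ~((p2 -> p1) | (p1 -> p2)), w0
4. ~(p2 -> p1), w0
5. ~(p1 -> p2), w0
6. p2, w0
7. ~p1, w0
8. p1, w0
9. ~p2, w0
Accessibility: w0Rw0
Branch closes: p1 and ~p1 both at w0.
Every branch closes; the branch above is one of them.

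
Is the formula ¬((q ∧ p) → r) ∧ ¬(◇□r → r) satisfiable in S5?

Unsatisfiable (every branch closes)

1. ¬((q ∧ p) → r) ∧ ¬(◇□r → r), 0
2. ¬((q ∧ p) → r), 0
3. ¬(◇□r → r), 0
4. q ∧ p, 0
5. ¬r, 0
6. ◇□r, 0
7. q, 0
8. p, 0
9. □r, 1
10. r, 0
Accessibility: 0R0, 0R1, 1R0, 1R1
Branch closes: r and ¬r both at 0.
(One branch shown.) All branches close.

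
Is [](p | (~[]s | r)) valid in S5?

Invalid (countermodel exists)

Tableau for the negation ~[](p | (~[]s | r)):
1. ~[](p | (~[]s | r)), w0
2. ~(p | (~[]s | r)), w1   [~[]-rule on 1: fresh world w1, w0Rw1]
3. ~p, w1   [~|-rule on 2]
4. ~(~[]s | r), w1   [~|-rule on 2]
5. []s, w1   [~|-rule on 4]
6. ~r, w1   [~|-rule on 4]
7. s, w0   [[]-rule on 5 via w1Rw0]
8. s, w1   [[]-rule on 5 via w1Rw1]
Accessibility: w0Rw0, w0Rw1, w1Rw0, w1Rw1
The negation has an open branch (countermodel exists).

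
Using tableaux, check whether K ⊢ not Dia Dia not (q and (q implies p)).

No, not valid

Tableau for the negation Dia Dia not (q and (q implies p)):
1. Dia Dia not (q and (q implies p)), w0
2. Dia not (q and (q implies p)), w1
3. not (q and (q implies p)), w2
4. not (q implies p), w2
5. q, w2
6. not p, w2
Accessibility: w0Rw1, w1Rw2
The negation has an open branch (countermodel exists).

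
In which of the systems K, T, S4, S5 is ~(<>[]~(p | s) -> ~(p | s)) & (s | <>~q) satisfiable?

S4-tableau for the formula:
1. ~(<>[]~(p | s) -> ~(p | s)) & (s | <>~q), w0
2. ~(<>[]~(p | s) -> ~(p | s)), w0   [&-rule on 1]
3. s | <>~q, w0   [&-rule on 1]
4. <>[]~(p | s), w0   [~->-rule on 2]
5. p | s, w0   [~->-rule on 2]
6. <>~q, w0   [|-rule on 3 (branches; this branch)]
7. s, w0   [|-rule on 5 (branches; this branch)]
8. []~(p | s), w1   [<>-rule on 4: fresh world w1, w0Rw1]
9. ~(p | s), w1   [[]-rule on 8 via w1Rw1]
10. ~p, w1   [~|-rule on 9]
11. ~s, w1   [~|-rule on 9]
12. ~q, w2   [<>-rule on 6: fresh world w2, w0Rw2]
Accessibility: w0Rw0, w0Rw1, w0Rw2, w1Rw1, w2Rw2
Complete open branch: satisfiable in S4, hence also in K, T (this S4-model is also a K-model and a T-model).
S5-tableau for the formula:
1. ~(<>[]~(p | s) -> ~(p | s)) & (s | <>~q), w0
2. ~(<>[]~(p | s) -> ~(p | s)), w0   [&-rule on 1]
3. s | <>~q, w0   [&-rule on 1]
4. <>[]~(p | s), w0   [~->-rule on 2]
5. p | s, w0   [~->-rule on 2]
6. <>~q, w0   [|-rule on 3 (branches; this branch)]
7. s, w0   [|-rule on 5 (branches; this branch)]
8. []~(p | s), w1   [<>-rule on 4: fresh world w1, w0Rw1]
9. ~(p | s), w0   [[]-rule on 8 via w1Rw0]
10. ~p, w0   [~|-rule on 9]
11. ~s, w0   [~|-rule on 9]
Accessibility: w0Rw0, w0Rw1, w1Rw0, w1Rw1
Branch closes: s and ~s both at w0.
Every branch closes (one shown): unsatisfiable in S5.

K, T, S4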